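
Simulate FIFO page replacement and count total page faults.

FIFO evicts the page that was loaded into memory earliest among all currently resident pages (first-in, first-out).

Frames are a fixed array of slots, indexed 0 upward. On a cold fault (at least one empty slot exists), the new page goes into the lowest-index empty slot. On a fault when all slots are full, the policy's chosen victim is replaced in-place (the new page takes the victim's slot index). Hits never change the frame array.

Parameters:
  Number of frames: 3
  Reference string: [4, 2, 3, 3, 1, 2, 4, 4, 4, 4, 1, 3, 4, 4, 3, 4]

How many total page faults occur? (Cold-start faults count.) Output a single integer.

Answer: 5

Derivation:
Step 0: ref 4 → FAULT, frames=[4,-,-]
Step 1: ref 2 → FAULT, frames=[4,2,-]
Step 2: ref 3 → FAULT, frames=[4,2,3]
Step 3: ref 3 → HIT, frames=[4,2,3]
Step 4: ref 1 → FAULT (evict 4), frames=[1,2,3]
Step 5: ref 2 → HIT, frames=[1,2,3]
Step 6: ref 4 → FAULT (evict 2), frames=[1,4,3]
Step 7: ref 4 → HIT, frames=[1,4,3]
Step 8: ref 4 → HIT, frames=[1,4,3]
Step 9: ref 4 → HIT, frames=[1,4,3]
Step 10: ref 1 → HIT, frames=[1,4,3]
Step 11: ref 3 → HIT, frames=[1,4,3]
Step 12: ref 4 → HIT, frames=[1,4,3]
Step 13: ref 4 → HIT, frames=[1,4,3]
Step 14: ref 3 → HIT, frames=[1,4,3]
Step 15: ref 4 → HIT, frames=[1,4,3]
Total faults: 5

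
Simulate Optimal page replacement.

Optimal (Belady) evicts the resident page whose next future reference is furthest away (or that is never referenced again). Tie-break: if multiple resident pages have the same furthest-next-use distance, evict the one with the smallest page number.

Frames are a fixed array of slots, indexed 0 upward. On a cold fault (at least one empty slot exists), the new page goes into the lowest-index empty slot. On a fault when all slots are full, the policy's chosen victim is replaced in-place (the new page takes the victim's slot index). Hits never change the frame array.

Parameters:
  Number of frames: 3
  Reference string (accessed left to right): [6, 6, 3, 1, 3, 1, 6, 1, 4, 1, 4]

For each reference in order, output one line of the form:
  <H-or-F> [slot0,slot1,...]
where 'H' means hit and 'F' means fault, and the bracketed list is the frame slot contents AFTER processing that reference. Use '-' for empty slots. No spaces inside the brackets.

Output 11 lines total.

F [6,-,-]
H [6,-,-]
F [6,3,-]
F [6,3,1]
H [6,3,1]
H [6,3,1]
H [6,3,1]
H [6,3,1]
F [6,4,1]
H [6,4,1]
H [6,4,1]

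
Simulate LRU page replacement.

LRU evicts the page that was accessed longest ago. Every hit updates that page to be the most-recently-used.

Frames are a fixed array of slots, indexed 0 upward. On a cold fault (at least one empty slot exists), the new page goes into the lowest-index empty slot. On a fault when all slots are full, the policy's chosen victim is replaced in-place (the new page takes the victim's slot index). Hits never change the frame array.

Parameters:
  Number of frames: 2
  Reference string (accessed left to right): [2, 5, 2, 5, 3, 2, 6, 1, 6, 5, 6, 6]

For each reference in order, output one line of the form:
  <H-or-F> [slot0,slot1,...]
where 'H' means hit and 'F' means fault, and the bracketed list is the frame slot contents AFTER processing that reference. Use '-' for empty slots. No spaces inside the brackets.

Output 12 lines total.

F [2,-]
F [2,5]
H [2,5]
H [2,5]
F [3,5]
F [3,2]
F [6,2]
F [6,1]
H [6,1]
F [6,5]
H [6,5]
H [6,5]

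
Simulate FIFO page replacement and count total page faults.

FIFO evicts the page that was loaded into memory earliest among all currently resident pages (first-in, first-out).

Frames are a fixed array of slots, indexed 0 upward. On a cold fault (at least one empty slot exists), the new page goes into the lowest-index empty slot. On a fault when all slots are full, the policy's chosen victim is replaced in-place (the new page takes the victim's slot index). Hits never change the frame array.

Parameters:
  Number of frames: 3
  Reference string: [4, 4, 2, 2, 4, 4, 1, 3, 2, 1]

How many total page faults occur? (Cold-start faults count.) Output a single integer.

Answer: 4

Derivation:
Step 0: ref 4 → FAULT, frames=[4,-,-]
Step 1: ref 4 → HIT, frames=[4,-,-]
Step 2: ref 2 → FAULT, frames=[4,2,-]
Step 3: ref 2 → HIT, frames=[4,2,-]
Step 4: ref 4 → HIT, frames=[4,2,-]
Step 5: ref 4 → HIT, frames=[4,2,-]
Step 6: ref 1 → FAULT, frames=[4,2,1]
Step 7: ref 3 → FAULT (evict 4), frames=[3,2,1]
Step 8: ref 2 → HIT, frames=[3,2,1]
Step 9: ref 1 → HIT, frames=[3,2,1]
Total faults: 4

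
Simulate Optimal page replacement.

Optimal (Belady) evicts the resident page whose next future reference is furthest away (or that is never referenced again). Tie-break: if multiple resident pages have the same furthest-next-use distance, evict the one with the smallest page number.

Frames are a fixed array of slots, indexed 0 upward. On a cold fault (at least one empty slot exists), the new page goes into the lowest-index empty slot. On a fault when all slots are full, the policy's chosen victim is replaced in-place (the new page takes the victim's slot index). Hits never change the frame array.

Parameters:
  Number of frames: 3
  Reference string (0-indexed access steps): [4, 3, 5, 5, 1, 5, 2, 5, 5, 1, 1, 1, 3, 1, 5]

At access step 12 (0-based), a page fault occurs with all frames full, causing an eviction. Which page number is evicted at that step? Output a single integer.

Step 0: ref 4 -> FAULT, frames=[4,-,-]
Step 1: ref 3 -> FAULT, frames=[4,3,-]
Step 2: ref 5 -> FAULT, frames=[4,3,5]
Step 3: ref 5 -> HIT, frames=[4,3,5]
Step 4: ref 1 -> FAULT, evict 4, frames=[1,3,5]
Step 5: ref 5 -> HIT, frames=[1,3,5]
Step 6: ref 2 -> FAULT, evict 3, frames=[1,2,5]
Step 7: ref 5 -> HIT, frames=[1,2,5]
Step 8: ref 5 -> HIT, frames=[1,2,5]
Step 9: ref 1 -> HIT, frames=[1,2,5]
Step 10: ref 1 -> HIT, frames=[1,2,5]
Step 11: ref 1 -> HIT, frames=[1,2,5]
Step 12: ref 3 -> FAULT, evict 2, frames=[1,3,5]
At step 12: evicted page 2

Answer: 2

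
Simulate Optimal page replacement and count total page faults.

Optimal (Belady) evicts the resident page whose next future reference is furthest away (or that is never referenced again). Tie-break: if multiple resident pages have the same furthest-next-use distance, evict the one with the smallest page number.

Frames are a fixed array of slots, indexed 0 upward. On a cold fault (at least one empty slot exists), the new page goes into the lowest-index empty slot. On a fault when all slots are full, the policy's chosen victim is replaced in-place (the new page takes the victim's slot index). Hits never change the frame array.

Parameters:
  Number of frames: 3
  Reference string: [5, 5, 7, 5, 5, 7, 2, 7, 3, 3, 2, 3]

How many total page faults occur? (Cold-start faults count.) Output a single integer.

Answer: 4

Derivation:
Step 0: ref 5 → FAULT, frames=[5,-,-]
Step 1: ref 5 → HIT, frames=[5,-,-]
Step 2: ref 7 → FAULT, frames=[5,7,-]
Step 3: ref 5 → HIT, frames=[5,7,-]
Step 4: ref 5 → HIT, frames=[5,7,-]
Step 5: ref 7 → HIT, frames=[5,7,-]
Step 6: ref 2 → FAULT, frames=[5,7,2]
Step 7: ref 7 → HIT, frames=[5,7,2]
Step 8: ref 3 → FAULT (evict 5), frames=[3,7,2]
Step 9: ref 3 → HIT, frames=[3,7,2]
Step 10: ref 2 → HIT, frames=[3,7,2]
Step 11: ref 3 → HIT, frames=[3,7,2]
Total faults: 4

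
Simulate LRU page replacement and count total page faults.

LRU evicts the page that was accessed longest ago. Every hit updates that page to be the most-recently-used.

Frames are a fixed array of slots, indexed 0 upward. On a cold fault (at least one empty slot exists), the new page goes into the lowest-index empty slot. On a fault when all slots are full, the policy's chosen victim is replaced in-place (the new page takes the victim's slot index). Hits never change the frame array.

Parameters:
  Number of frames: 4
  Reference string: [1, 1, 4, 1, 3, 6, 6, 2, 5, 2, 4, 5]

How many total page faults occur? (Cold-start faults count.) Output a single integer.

Answer: 7

Derivation:
Step 0: ref 1 → FAULT, frames=[1,-,-,-]
Step 1: ref 1 → HIT, frames=[1,-,-,-]
Step 2: ref 4 → FAULT, frames=[1,4,-,-]
Step 3: ref 1 → HIT, frames=[1,4,-,-]
Step 4: ref 3 → FAULT, frames=[1,4,3,-]
Step 5: ref 6 → FAULT, frames=[1,4,3,6]
Step 6: ref 6 → HIT, frames=[1,4,3,6]
Step 7: ref 2 → FAULT (evict 4), frames=[1,2,3,6]
Step 8: ref 5 → FAULT (evict 1), frames=[5,2,3,6]
Step 9: ref 2 → HIT, frames=[5,2,3,6]
Step 10: ref 4 → FAULT (evict 3), frames=[5,2,4,6]
Step 11: ref 5 → HIT, frames=[5,2,4,6]
Total faults: 7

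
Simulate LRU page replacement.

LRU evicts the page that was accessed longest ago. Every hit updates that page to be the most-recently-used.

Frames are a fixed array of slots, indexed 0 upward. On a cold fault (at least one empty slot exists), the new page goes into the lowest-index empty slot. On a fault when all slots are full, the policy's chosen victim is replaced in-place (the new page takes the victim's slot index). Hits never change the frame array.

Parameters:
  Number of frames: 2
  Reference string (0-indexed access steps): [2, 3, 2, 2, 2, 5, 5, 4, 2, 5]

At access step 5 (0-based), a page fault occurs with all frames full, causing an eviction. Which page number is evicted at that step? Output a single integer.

Step 0: ref 2 -> FAULT, frames=[2,-]
Step 1: ref 3 -> FAULT, frames=[2,3]
Step 2: ref 2 -> HIT, frames=[2,3]
Step 3: ref 2 -> HIT, frames=[2,3]
Step 4: ref 2 -> HIT, frames=[2,3]
Step 5: ref 5 -> FAULT, evict 3, frames=[2,5]
At step 5: evicted page 3

Answer: 3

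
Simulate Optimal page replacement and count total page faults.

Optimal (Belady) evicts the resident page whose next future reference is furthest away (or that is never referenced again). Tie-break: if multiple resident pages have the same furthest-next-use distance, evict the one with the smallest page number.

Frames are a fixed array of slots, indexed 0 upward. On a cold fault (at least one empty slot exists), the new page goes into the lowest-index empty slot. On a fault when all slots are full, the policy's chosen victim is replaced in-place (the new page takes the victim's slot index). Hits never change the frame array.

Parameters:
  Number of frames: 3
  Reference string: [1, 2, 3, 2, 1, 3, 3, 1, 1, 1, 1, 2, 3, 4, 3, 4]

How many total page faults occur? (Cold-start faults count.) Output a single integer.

Step 0: ref 1 → FAULT, frames=[1,-,-]
Step 1: ref 2 → FAULT, frames=[1,2,-]
Step 2: ref 3 → FAULT, frames=[1,2,3]
Step 3: ref 2 → HIT, frames=[1,2,3]
Step 4: ref 1 → HIT, frames=[1,2,3]
Step 5: ref 3 → HIT, frames=[1,2,3]
Step 6: ref 3 → HIT, frames=[1,2,3]
Step 7: ref 1 → HIT, frames=[1,2,3]
Step 8: ref 1 → HIT, frames=[1,2,3]
Step 9: ref 1 → HIT, frames=[1,2,3]
Step 10: ref 1 → HIT, frames=[1,2,3]
Step 11: ref 2 → HIT, frames=[1,2,3]
Step 12: ref 3 → HIT, frames=[1,2,3]
Step 13: ref 4 → FAULT (evict 1), frames=[4,2,3]
Step 14: ref 3 → HIT, frames=[4,2,3]
Step 15: ref 4 → HIT, frames=[4,2,3]
Total faults: 4

Answer: 4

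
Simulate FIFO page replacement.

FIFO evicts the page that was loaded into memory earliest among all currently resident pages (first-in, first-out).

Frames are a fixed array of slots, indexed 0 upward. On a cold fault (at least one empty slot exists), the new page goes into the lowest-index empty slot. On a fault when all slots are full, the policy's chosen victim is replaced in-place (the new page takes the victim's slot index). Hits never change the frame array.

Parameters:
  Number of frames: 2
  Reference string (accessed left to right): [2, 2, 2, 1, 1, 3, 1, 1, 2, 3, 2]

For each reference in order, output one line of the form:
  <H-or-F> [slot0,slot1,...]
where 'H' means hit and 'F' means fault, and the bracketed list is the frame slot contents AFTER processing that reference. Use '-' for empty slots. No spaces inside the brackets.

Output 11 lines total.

F [2,-]
H [2,-]
H [2,-]
F [2,1]
H [2,1]
F [3,1]
H [3,1]
H [3,1]
F [3,2]
H [3,2]
H [3,2]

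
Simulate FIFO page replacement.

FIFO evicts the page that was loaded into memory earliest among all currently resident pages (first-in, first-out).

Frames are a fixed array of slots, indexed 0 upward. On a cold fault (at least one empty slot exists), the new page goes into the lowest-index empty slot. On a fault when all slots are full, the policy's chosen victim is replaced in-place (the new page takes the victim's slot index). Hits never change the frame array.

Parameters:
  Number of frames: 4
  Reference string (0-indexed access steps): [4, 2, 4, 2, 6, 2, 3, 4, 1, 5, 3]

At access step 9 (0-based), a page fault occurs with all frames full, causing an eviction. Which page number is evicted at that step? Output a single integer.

Answer: 2

Derivation:
Step 0: ref 4 -> FAULT, frames=[4,-,-,-]
Step 1: ref 2 -> FAULT, frames=[4,2,-,-]
Step 2: ref 4 -> HIT, frames=[4,2,-,-]
Step 3: ref 2 -> HIT, frames=[4,2,-,-]
Step 4: ref 6 -> FAULT, frames=[4,2,6,-]
Step 5: ref 2 -> HIT, frames=[4,2,6,-]
Step 6: ref 3 -> FAULT, frames=[4,2,6,3]
Step 7: ref 4 -> HIT, frames=[4,2,6,3]
Step 8: ref 1 -> FAULT, evict 4, frames=[1,2,6,3]
Step 9: ref 5 -> FAULT, evict 2, frames=[1,5,6,3]
At step 9: evicted page 2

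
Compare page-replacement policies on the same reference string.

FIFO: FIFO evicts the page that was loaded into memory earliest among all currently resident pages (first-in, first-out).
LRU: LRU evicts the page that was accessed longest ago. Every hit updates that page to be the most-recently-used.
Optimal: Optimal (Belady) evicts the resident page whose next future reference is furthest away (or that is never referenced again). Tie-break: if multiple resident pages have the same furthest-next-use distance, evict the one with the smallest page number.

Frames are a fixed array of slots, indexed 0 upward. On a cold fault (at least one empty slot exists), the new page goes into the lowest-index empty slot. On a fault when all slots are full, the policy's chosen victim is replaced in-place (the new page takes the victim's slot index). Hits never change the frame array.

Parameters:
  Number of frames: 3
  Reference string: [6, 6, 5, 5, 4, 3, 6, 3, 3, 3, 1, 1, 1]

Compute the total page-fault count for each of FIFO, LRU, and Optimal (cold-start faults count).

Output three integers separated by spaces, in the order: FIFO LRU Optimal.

--- FIFO ---
  step 0: ref 6 -> FAULT, frames=[6,-,-] (faults so far: 1)
  step 1: ref 6 -> HIT, frames=[6,-,-] (faults so far: 1)
  step 2: ref 5 -> FAULT, frames=[6,5,-] (faults so far: 2)
  step 3: ref 5 -> HIT, frames=[6,5,-] (faults so far: 2)
  step 4: ref 4 -> FAULT, frames=[6,5,4] (faults so far: 3)
  step 5: ref 3 -> FAULT, evict 6, frames=[3,5,4] (faults so far: 4)
  step 6: ref 6 -> FAULT, evict 5, frames=[3,6,4] (faults so far: 5)
  step 7: ref 3 -> HIT, frames=[3,6,4] (faults so far: 5)
  step 8: ref 3 -> HIT, frames=[3,6,4] (faults so far: 5)
  step 9: ref 3 -> HIT, frames=[3,6,4] (faults so far: 5)
  step 10: ref 1 -> FAULT, evict 4, frames=[3,6,1] (faults so far: 6)
  step 11: ref 1 -> HIT, frames=[3,6,1] (faults so far: 6)
  step 12: ref 1 -> HIT, frames=[3,6,1] (faults so far: 6)
  FIFO total faults: 6
--- LRU ---
  step 0: ref 6 -> FAULT, frames=[6,-,-] (faults so far: 1)
  step 1: ref 6 -> HIT, frames=[6,-,-] (faults so far: 1)
  step 2: ref 5 -> FAULT, frames=[6,5,-] (faults so far: 2)
  step 3: ref 5 -> HIT, frames=[6,5,-] (faults so far: 2)
  step 4: ref 4 -> FAULT, frames=[6,5,4] (faults so far: 3)
  step 5: ref 3 -> FAULT, evict 6, frames=[3,5,4] (faults so far: 4)
  step 6: ref 6 -> FAULT, evict 5, frames=[3,6,4] (faults so far: 5)
  step 7: ref 3 -> HIT, frames=[3,6,4] (faults so far: 5)
  step 8: ref 3 -> HIT, frames=[3,6,4] (faults so far: 5)
  step 9: ref 3 -> HIT, frames=[3,6,4] (faults so far: 5)
  step 10: ref 1 -> FAULT, evict 4, frames=[3,6,1] (faults so far: 6)
  step 11: ref 1 -> HIT, frames=[3,6,1] (faults so far: 6)
  step 12: ref 1 -> HIT, frames=[3,6,1] (faults so far: 6)
  LRU total faults: 6
--- Optimal ---
  step 0: ref 6 -> FAULT, frames=[6,-,-] (faults so far: 1)
  step 1: ref 6 -> HIT, frames=[6,-,-] (faults so far: 1)
  step 2: ref 5 -> FAULT, frames=[6,5,-] (faults so far: 2)
  step 3: ref 5 -> HIT, frames=[6,5,-] (faults so far: 2)
  step 4: ref 4 -> FAULT, frames=[6,5,4] (faults so far: 3)
  step 5: ref 3 -> FAULT, evict 4, frames=[6,5,3] (faults so far: 4)
  step 6: ref 6 -> HIT, frames=[6,5,3] (faults so far: 4)
  step 7: ref 3 -> HIT, frames=[6,5,3] (faults so far: 4)
  step 8: ref 3 -> HIT, frames=[6,5,3] (faults so far: 4)
  step 9: ref 3 -> HIT, frames=[6,5,3] (faults so far: 4)
  step 10: ref 1 -> FAULT, evict 3, frames=[6,5,1] (faults so far: 5)
  step 11: ref 1 -> HIT, frames=[6,5,1] (faults so far: 5)
  step 12: ref 1 -> HIT, frames=[6,5,1] (faults so far: 5)
  Optimal total faults: 5

Answer: 6 6 5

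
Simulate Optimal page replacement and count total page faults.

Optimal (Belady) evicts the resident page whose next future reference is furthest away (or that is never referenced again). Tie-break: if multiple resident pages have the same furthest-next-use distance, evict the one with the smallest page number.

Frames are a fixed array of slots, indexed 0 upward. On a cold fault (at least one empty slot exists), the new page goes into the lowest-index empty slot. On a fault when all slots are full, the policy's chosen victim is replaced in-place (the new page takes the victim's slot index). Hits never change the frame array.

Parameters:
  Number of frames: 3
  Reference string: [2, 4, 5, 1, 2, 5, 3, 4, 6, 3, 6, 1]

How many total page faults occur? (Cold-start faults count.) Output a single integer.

Answer: 7

Derivation:
Step 0: ref 2 → FAULT, frames=[2,-,-]
Step 1: ref 4 → FAULT, frames=[2,4,-]
Step 2: ref 5 → FAULT, frames=[2,4,5]
Step 3: ref 1 → FAULT (evict 4), frames=[2,1,5]
Step 4: ref 2 → HIT, frames=[2,1,5]
Step 5: ref 5 → HIT, frames=[2,1,5]
Step 6: ref 3 → FAULT (evict 2), frames=[3,1,5]
Step 7: ref 4 → FAULT (evict 5), frames=[3,1,4]
Step 8: ref 6 → FAULT (evict 4), frames=[3,1,6]
Step 9: ref 3 → HIT, frames=[3,1,6]
Step 10: ref 6 → HIT, frames=[3,1,6]
Step 11: ref 1 → HIT, frames=[3,1,6]
Total faults: 7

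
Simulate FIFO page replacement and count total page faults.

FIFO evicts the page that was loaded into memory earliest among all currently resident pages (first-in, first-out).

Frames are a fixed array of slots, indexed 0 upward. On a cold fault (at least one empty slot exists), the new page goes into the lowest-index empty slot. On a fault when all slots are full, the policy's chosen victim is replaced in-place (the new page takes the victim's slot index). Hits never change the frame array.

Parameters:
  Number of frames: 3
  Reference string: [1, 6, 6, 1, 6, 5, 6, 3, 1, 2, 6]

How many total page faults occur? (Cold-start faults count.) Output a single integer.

Answer: 7

Derivation:
Step 0: ref 1 → FAULT, frames=[1,-,-]
Step 1: ref 6 → FAULT, frames=[1,6,-]
Step 2: ref 6 → HIT, frames=[1,6,-]
Step 3: ref 1 → HIT, frames=[1,6,-]
Step 4: ref 6 → HIT, frames=[1,6,-]
Step 5: ref 5 → FAULT, frames=[1,6,5]
Step 6: ref 6 → HIT, frames=[1,6,5]
Step 7: ref 3 → FAULT (evict 1), frames=[3,6,5]
Step 8: ref 1 → FAULT (evict 6), frames=[3,1,5]
Step 9: ref 2 → FAULT (evict 5), frames=[3,1,2]
Step 10: ref 6 → FAULT (evict 3), frames=[6,1,2]
Total faults: 7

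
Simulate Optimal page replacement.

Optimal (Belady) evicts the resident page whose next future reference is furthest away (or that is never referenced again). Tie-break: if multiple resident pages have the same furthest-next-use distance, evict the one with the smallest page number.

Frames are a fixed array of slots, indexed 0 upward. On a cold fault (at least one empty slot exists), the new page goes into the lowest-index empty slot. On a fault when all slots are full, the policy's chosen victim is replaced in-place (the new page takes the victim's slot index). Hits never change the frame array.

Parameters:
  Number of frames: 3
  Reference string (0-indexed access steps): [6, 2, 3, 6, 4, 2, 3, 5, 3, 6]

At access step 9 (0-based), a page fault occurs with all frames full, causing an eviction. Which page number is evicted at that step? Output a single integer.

Step 0: ref 6 -> FAULT, frames=[6,-,-]
Step 1: ref 2 -> FAULT, frames=[6,2,-]
Step 2: ref 3 -> FAULT, frames=[6,2,3]
Step 3: ref 6 -> HIT, frames=[6,2,3]
Step 4: ref 4 -> FAULT, evict 6, frames=[4,2,3]
Step 5: ref 2 -> HIT, frames=[4,2,3]
Step 6: ref 3 -> HIT, frames=[4,2,3]
Step 7: ref 5 -> FAULT, evict 2, frames=[4,5,3]
Step 8: ref 3 -> HIT, frames=[4,5,3]
Step 9: ref 6 -> FAULT, evict 3, frames=[4,5,6]
At step 9: evicted page 3

Answer: 3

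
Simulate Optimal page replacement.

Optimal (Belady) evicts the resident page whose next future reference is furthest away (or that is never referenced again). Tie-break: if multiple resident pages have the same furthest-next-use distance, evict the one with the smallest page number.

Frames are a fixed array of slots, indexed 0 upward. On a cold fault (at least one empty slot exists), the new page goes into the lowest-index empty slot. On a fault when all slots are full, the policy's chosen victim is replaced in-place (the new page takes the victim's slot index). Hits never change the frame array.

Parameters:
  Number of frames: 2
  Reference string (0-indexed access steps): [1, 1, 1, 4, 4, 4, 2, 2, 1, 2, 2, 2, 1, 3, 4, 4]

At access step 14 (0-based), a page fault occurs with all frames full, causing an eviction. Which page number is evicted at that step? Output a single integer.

Step 0: ref 1 -> FAULT, frames=[1,-]
Step 1: ref 1 -> HIT, frames=[1,-]
Step 2: ref 1 -> HIT, frames=[1,-]
Step 3: ref 4 -> FAULT, frames=[1,4]
Step 4: ref 4 -> HIT, frames=[1,4]
Step 5: ref 4 -> HIT, frames=[1,4]
Step 6: ref 2 -> FAULT, evict 4, frames=[1,2]
Step 7: ref 2 -> HIT, frames=[1,2]
Step 8: ref 1 -> HIT, frames=[1,2]
Step 9: ref 2 -> HIT, frames=[1,2]
Step 10: ref 2 -> HIT, frames=[1,2]
Step 11: ref 2 -> HIT, frames=[1,2]
Step 12: ref 1 -> HIT, frames=[1,2]
Step 13: ref 3 -> FAULT, evict 1, frames=[3,2]
Step 14: ref 4 -> FAULT, evict 2, frames=[3,4]
At step 14: evicted page 2

Answer: 2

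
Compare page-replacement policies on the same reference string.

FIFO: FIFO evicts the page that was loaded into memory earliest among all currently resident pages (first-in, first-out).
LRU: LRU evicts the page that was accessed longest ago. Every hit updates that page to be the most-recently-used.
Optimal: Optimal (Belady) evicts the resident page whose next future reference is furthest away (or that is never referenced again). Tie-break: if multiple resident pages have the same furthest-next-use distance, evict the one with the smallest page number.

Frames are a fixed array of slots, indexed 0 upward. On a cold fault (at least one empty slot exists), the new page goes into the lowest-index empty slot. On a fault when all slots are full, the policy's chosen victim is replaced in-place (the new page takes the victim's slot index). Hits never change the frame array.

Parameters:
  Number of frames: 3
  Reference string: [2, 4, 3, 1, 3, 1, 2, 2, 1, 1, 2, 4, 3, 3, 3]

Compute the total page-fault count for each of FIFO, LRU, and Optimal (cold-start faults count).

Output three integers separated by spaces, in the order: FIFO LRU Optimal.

--- FIFO ---
  step 0: ref 2 -> FAULT, frames=[2,-,-] (faults so far: 1)
  step 1: ref 4 -> FAULT, frames=[2,4,-] (faults so far: 2)
  step 2: ref 3 -> FAULT, frames=[2,4,3] (faults so far: 3)
  step 3: ref 1 -> FAULT, evict 2, frames=[1,4,3] (faults so far: 4)
  step 4: ref 3 -> HIT, frames=[1,4,3] (faults so far: 4)
  step 5: ref 1 -> HIT, frames=[1,4,3] (faults so far: 4)
  step 6: ref 2 -> FAULT, evict 4, frames=[1,2,3] (faults so far: 5)
  step 7: ref 2 -> HIT, frames=[1,2,3] (faults so far: 5)
  step 8: ref 1 -> HIT, frames=[1,2,3] (faults so far: 5)
  step 9: ref 1 -> HIT, frames=[1,2,3] (faults so far: 5)
  step 10: ref 2 -> HIT, frames=[1,2,3] (faults so far: 5)
  step 11: ref 4 -> FAULT, evict 3, frames=[1,2,4] (faults so far: 6)
  step 12: ref 3 -> FAULT, evict 1, frames=[3,2,4] (faults so far: 7)
  step 13: ref 3 -> HIT, frames=[3,2,4] (faults so far: 7)
  step 14: ref 3 -> HIT, frames=[3,2,4] (faults so far: 7)
  FIFO total faults: 7
--- LRU ---
  step 0: ref 2 -> FAULT, frames=[2,-,-] (faults so far: 1)
  step 1: ref 4 -> FAULT, frames=[2,4,-] (faults so far: 2)
  step 2: ref 3 -> FAULT, frames=[2,4,3] (faults so far: 3)
  step 3: ref 1 -> FAULT, evict 2, frames=[1,4,3] (faults so far: 4)
  step 4: ref 3 -> HIT, frames=[1,4,3] (faults so far: 4)
  step 5: ref 1 -> HIT, frames=[1,4,3] (faults so far: 4)
  step 6: ref 2 -> FAULT, evict 4, frames=[1,2,3] (faults so far: 5)
  step 7: ref 2 -> HIT, frames=[1,2,3] (faults so far: 5)
  step 8: ref 1 -> HIT, frames=[1,2,3] (faults so far: 5)
  step 9: ref 1 -> HIT, frames=[1,2,3] (faults so far: 5)
  step 10: ref 2 -> HIT, frames=[1,2,3] (faults so far: 5)
  step 11: ref 4 -> FAULT, evict 3, frames=[1,2,4] (faults so far: 6)
  step 12: ref 3 -> FAULT, evict 1, frames=[3,2,4] (faults so far: 7)
  step 13: ref 3 -> HIT, frames=[3,2,4] (faults so far: 7)
  step 14: ref 3 -> HIT, frames=[3,2,4] (faults so far: 7)
  LRU total faults: 7
--- Optimal ---
  step 0: ref 2 -> FAULT, frames=[2,-,-] (faults so far: 1)
  step 1: ref 4 -> FAULT, frames=[2,4,-] (faults so far: 2)
  step 2: ref 3 -> FAULT, frames=[2,4,3] (faults so far: 3)
  step 3: ref 1 -> FAULT, evict 4, frames=[2,1,3] (faults so far: 4)
  step 4: ref 3 -> HIT, frames=[2,1,3] (faults so far: 4)
  step 5: ref 1 -> HIT, frames=[2,1,3] (faults so far: 4)
  step 6: ref 2 -> HIT, frames=[2,1,3] (faults so far: 4)
  step 7: ref 2 -> HIT, frames=[2,1,3] (faults so far: 4)
  step 8: ref 1 -> HIT, frames=[2,1,3] (faults so far: 4)
  step 9: ref 1 -> HIT, frames=[2,1,3] (faults so far: 4)
  step 10: ref 2 -> HIT, frames=[2,1,3] (faults so far: 4)
  step 11: ref 4 -> FAULT, evict 1, frames=[2,4,3] (faults so far: 5)
  step 12: ref 3 -> HIT, frames=[2,4,3] (faults so far: 5)
  step 13: ref 3 -> HIT, frames=[2,4,3] (faults so far: 5)
  step 14: ref 3 -> HIT, frames=[2,4,3] (faults so far: 5)
  Optimal total faults: 5

Answer: 7 7 5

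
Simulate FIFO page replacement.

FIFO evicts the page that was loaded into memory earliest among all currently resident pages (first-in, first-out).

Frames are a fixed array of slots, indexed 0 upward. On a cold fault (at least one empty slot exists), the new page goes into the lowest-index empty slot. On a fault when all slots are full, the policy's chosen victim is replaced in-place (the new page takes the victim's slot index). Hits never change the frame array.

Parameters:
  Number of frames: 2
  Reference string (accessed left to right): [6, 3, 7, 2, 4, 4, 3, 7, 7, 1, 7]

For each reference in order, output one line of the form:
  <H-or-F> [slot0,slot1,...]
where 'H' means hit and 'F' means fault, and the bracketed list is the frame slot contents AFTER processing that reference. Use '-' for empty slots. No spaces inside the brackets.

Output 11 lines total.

F [6,-]
F [6,3]
F [7,3]
F [7,2]
F [4,2]
H [4,2]
F [4,3]
F [7,3]
H [7,3]
F [7,1]
H [7,1]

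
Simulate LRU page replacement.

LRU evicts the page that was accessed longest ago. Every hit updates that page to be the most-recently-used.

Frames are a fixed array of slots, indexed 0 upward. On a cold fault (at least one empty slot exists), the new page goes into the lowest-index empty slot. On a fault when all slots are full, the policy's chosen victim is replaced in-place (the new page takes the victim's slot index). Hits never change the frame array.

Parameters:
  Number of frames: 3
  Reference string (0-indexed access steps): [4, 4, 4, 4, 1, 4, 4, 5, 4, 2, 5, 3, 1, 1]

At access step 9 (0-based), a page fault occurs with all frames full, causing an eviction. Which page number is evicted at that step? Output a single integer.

Step 0: ref 4 -> FAULT, frames=[4,-,-]
Step 1: ref 4 -> HIT, frames=[4,-,-]
Step 2: ref 4 -> HIT, frames=[4,-,-]
Step 3: ref 4 -> HIT, frames=[4,-,-]
Step 4: ref 1 -> FAULT, frames=[4,1,-]
Step 5: ref 4 -> HIT, frames=[4,1,-]
Step 6: ref 4 -> HIT, frames=[4,1,-]
Step 7: ref 5 -> FAULT, frames=[4,1,5]
Step 8: ref 4 -> HIT, frames=[4,1,5]
Step 9: ref 2 -> FAULT, evict 1, frames=[4,2,5]
At step 9: evicted page 1

Answer: 1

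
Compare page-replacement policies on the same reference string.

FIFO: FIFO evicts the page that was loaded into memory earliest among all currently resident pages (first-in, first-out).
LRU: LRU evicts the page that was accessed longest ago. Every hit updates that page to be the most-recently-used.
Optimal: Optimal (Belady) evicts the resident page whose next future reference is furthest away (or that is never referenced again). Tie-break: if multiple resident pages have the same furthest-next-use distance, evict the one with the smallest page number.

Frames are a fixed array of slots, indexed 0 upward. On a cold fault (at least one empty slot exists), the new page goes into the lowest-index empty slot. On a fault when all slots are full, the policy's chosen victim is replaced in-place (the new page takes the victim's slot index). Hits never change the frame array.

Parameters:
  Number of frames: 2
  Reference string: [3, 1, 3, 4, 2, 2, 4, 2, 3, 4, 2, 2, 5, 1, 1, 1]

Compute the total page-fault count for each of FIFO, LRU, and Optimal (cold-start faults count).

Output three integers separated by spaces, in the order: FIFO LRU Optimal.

--- FIFO ---
  step 0: ref 3 -> FAULT, frames=[3,-] (faults so far: 1)
  step 1: ref 1 -> FAULT, frames=[3,1] (faults so far: 2)
  step 2: ref 3 -> HIT, frames=[3,1] (faults so far: 2)
  step 3: ref 4 -> FAULT, evict 3, frames=[4,1] (faults so far: 3)
  step 4: ref 2 -> FAULT, evict 1, frames=[4,2] (faults so far: 4)
  step 5: ref 2 -> HIT, frames=[4,2] (faults so far: 4)
  step 6: ref 4 -> HIT, frames=[4,2] (faults so far: 4)
  step 7: ref 2 -> HIT, frames=[4,2] (faults so far: 4)
  step 8: ref 3 -> FAULT, evict 4, frames=[3,2] (faults so far: 5)
  step 9: ref 4 -> FAULT, evict 2, frames=[3,4] (faults so far: 6)
  step 10: ref 2 -> FAULT, evict 3, frames=[2,4] (faults so far: 7)
  step 11: ref 2 -> HIT, frames=[2,4] (faults so far: 7)
  step 12: ref 5 -> FAULT, evict 4, frames=[2,5] (faults so far: 8)
  step 13: ref 1 -> FAULT, evict 2, frames=[1,5] (faults so far: 9)
  step 14: ref 1 -> HIT, frames=[1,5] (faults so far: 9)
  step 15: ref 1 -> HIT, frames=[1,5] (faults so far: 9)
  FIFO total faults: 9
--- LRU ---
  step 0: ref 3 -> FAULT, frames=[3,-] (faults so far: 1)
  step 1: ref 1 -> FAULT, frames=[3,1] (faults so far: 2)
  step 2: ref 3 -> HIT, frames=[3,1] (faults so far: 2)
  step 3: ref 4 -> FAULT, evict 1, frames=[3,4] (faults so far: 3)
  step 4: ref 2 -> FAULT, evict 3, frames=[2,4] (faults so far: 4)
  step 5: ref 2 -> HIT, frames=[2,4] (faults so far: 4)
  step 6: ref 4 -> HIT, frames=[2,4] (faults so far: 4)
  step 7: ref 2 -> HIT, frames=[2,4] (faults so far: 4)
  step 8: ref 3 -> FAULT, evict 4, frames=[2,3] (faults so far: 5)
  step 9: ref 4 -> FAULT, evict 2, frames=[4,3] (faults so far: 6)
  step 10: ref 2 -> FAULT, evict 3, frames=[4,2] (faults so far: 7)
  step 11: ref 2 -> HIT, frames=[4,2] (faults so far: 7)
  step 12: ref 5 -> FAULT, evict 4, frames=[5,2] (faults so far: 8)
  step 13: ref 1 -> FAULT, evict 2, frames=[5,1] (faults so far: 9)
  step 14: ref 1 -> HIT, frames=[5,1] (faults so far: 9)
  step 15: ref 1 -> HIT, frames=[5,1] (faults so far: 9)
  LRU total faults: 9
--- Optimal ---
  step 0: ref 3 -> FAULT, frames=[3,-] (faults so far: 1)
  step 1: ref 1 -> FAULT, frames=[3,1] (faults so far: 2)
  step 2: ref 3 -> HIT, frames=[3,1] (faults so far: 2)
  step 3: ref 4 -> FAULT, evict 1, frames=[3,4] (faults so far: 3)
  step 4: ref 2 -> FAULT, evict 3, frames=[2,4] (faults so far: 4)
  step 5: ref 2 -> HIT, frames=[2,4] (faults so far: 4)
  step 6: ref 4 -> HIT, frames=[2,4] (faults so far: 4)
  step 7: ref 2 -> HIT, frames=[2,4] (faults so far: 4)
  step 8: ref 3 -> FAULT, evict 2, frames=[3,4] (faults so far: 5)
  step 9: ref 4 -> HIT, frames=[3,4] (faults so far: 5)
  step 10: ref 2 -> FAULT, evict 3, frames=[2,4] (faults so far: 6)
  step 11: ref 2 -> HIT, frames=[2,4] (faults so far: 6)
  step 12: ref 5 -> FAULT, evict 2, frames=[5,4] (faults so far: 7)
  step 13: ref 1 -> FAULT, evict 4, frames=[5,1] (faults so far: 8)
  step 14: ref 1 -> HIT, frames=[5,1] (faults so far: 8)
  step 15: ref 1 -> HIT, frames=[5,1] (faults so far: 8)
  Optimal total faults: 8

Answer: 9 9 8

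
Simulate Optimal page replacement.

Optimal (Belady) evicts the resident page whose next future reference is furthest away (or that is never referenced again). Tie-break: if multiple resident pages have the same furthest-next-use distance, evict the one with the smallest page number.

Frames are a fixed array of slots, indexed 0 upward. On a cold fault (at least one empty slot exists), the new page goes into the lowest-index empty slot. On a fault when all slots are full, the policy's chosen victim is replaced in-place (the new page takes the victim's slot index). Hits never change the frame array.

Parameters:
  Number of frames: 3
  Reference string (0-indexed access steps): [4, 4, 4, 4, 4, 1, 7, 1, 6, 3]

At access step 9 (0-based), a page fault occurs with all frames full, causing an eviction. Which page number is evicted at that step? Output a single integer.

Step 0: ref 4 -> FAULT, frames=[4,-,-]
Step 1: ref 4 -> HIT, frames=[4,-,-]
Step 2: ref 4 -> HIT, frames=[4,-,-]
Step 3: ref 4 -> HIT, frames=[4,-,-]
Step 4: ref 4 -> HIT, frames=[4,-,-]
Step 5: ref 1 -> FAULT, frames=[4,1,-]
Step 6: ref 7 -> FAULT, frames=[4,1,7]
Step 7: ref 1 -> HIT, frames=[4,1,7]
Step 8: ref 6 -> FAULT, evict 1, frames=[4,6,7]
Step 9: ref 3 -> FAULT, evict 4, frames=[3,6,7]
At step 9: evicted page 4

Answer: 4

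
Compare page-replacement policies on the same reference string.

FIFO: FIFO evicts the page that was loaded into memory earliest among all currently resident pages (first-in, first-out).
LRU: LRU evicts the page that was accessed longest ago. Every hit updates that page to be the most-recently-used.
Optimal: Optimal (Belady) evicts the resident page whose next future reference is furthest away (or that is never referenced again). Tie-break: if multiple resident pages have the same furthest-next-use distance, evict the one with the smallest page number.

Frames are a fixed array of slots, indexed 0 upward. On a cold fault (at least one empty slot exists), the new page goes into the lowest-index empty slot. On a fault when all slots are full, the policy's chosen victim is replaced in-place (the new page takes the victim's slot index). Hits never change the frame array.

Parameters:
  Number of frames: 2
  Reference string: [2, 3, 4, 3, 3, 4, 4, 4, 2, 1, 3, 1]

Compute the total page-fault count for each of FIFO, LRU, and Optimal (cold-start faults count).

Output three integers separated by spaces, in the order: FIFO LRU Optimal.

--- FIFO ---
  step 0: ref 2 -> FAULT, frames=[2,-] (faults so far: 1)
  step 1: ref 3 -> FAULT, frames=[2,3] (faults so far: 2)
  step 2: ref 4 -> FAULT, evict 2, frames=[4,3] (faults so far: 3)
  step 3: ref 3 -> HIT, frames=[4,3] (faults so far: 3)
  step 4: ref 3 -> HIT, frames=[4,3] (faults so far: 3)
  step 5: ref 4 -> HIT, frames=[4,3] (faults so far: 3)
  step 6: ref 4 -> HIT, frames=[4,3] (faults so far: 3)
  step 7: ref 4 -> HIT, frames=[4,3] (faults so far: 3)
  step 8: ref 2 -> FAULT, evict 3, frames=[4,2] (faults so far: 4)
  step 9: ref 1 -> FAULT, evict 4, frames=[1,2] (faults so far: 5)
  step 10: ref 3 -> FAULT, evict 2, frames=[1,3] (faults so far: 6)
  step 11: ref 1 -> HIT, frames=[1,3] (faults so far: 6)
  FIFO total faults: 6
--- LRU ---
  step 0: ref 2 -> FAULT, frames=[2,-] (faults so far: 1)
  step 1: ref 3 -> FAULT, frames=[2,3] (faults so far: 2)
  step 2: ref 4 -> FAULT, evict 2, frames=[4,3] (faults so far: 3)
  step 3: ref 3 -> HIT, frames=[4,3] (faults so far: 3)
  step 4: ref 3 -> HIT, frames=[4,3] (faults so far: 3)
  step 5: ref 4 -> HIT, frames=[4,3] (faults so far: 3)
  step 6: ref 4 -> HIT, frames=[4,3] (faults so far: 3)
  step 7: ref 4 -> HIT, frames=[4,3] (faults so far: 3)
  step 8: ref 2 -> FAULT, evict 3, frames=[4,2] (faults so far: 4)
  step 9: ref 1 -> FAULT, evict 4, frames=[1,2] (faults so far: 5)
  step 10: ref 3 -> FAULT, evict 2, frames=[1,3] (faults so far: 6)
  step 11: ref 1 -> HIT, frames=[1,3] (faults so far: 6)
  LRU total faults: 6
--- Optimal ---
  step 0: ref 2 -> FAULT, frames=[2,-] (faults so far: 1)
  step 1: ref 3 -> FAULT, frames=[2,3] (faults so far: 2)
  step 2: ref 4 -> FAULT, evict 2, frames=[4,3] (faults so far: 3)
  step 3: ref 3 -> HIT, frames=[4,3] (faults so far: 3)
  step 4: ref 3 -> HIT, frames=[4,3] (faults so far: 3)
  step 5: ref 4 -> HIT, frames=[4,3] (faults so far: 3)
  step 6: ref 4 -> HIT, frames=[4,3] (faults so far: 3)
  step 7: ref 4 -> HIT, frames=[4,3] (faults so far: 3)
  step 8: ref 2 -> FAULT, evict 4, frames=[2,3] (faults so far: 4)
  step 9: ref 1 -> FAULT, evict 2, frames=[1,3] (faults so far: 5)
  step 10: ref 3 -> HIT, frames=[1,3] (faults so far: 5)
  step 11: ref 1 -> HIT, frames=[1,3] (faults so far: 5)
  Optimal total faults: 5

Answer: 6 6 5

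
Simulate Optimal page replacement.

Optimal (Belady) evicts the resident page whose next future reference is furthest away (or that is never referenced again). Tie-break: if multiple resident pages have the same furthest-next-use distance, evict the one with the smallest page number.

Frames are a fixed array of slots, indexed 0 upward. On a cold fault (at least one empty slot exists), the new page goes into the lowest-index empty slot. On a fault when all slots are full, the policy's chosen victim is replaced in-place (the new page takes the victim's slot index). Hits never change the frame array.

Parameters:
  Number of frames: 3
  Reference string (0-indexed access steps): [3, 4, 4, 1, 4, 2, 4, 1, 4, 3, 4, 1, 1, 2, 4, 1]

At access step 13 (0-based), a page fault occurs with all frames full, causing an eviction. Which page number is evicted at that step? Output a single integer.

Step 0: ref 3 -> FAULT, frames=[3,-,-]
Step 1: ref 4 -> FAULT, frames=[3,4,-]
Step 2: ref 4 -> HIT, frames=[3,4,-]
Step 3: ref 1 -> FAULT, frames=[3,4,1]
Step 4: ref 4 -> HIT, frames=[3,4,1]
Step 5: ref 2 -> FAULT, evict 3, frames=[2,4,1]
Step 6: ref 4 -> HIT, frames=[2,4,1]
Step 7: ref 1 -> HIT, frames=[2,4,1]
Step 8: ref 4 -> HIT, frames=[2,4,1]
Step 9: ref 3 -> FAULT, evict 2, frames=[3,4,1]
Step 10: ref 4 -> HIT, frames=[3,4,1]
Step 11: ref 1 -> HIT, frames=[3,4,1]
Step 12: ref 1 -> HIT, frames=[3,4,1]
Step 13: ref 2 -> FAULT, evict 3, frames=[2,4,1]
At step 13: evicted page 3

Answer: 3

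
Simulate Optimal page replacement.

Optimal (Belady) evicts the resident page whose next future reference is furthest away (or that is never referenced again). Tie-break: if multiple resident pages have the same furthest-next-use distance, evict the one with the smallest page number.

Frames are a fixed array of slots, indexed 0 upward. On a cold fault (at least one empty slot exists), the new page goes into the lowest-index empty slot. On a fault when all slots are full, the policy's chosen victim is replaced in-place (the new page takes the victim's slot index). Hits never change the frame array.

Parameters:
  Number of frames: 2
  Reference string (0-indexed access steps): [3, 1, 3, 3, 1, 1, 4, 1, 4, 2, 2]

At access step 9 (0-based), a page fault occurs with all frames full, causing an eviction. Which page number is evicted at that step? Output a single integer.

Answer: 1

Derivation:
Step 0: ref 3 -> FAULT, frames=[3,-]
Step 1: ref 1 -> FAULT, frames=[3,1]
Step 2: ref 3 -> HIT, frames=[3,1]
Step 3: ref 3 -> HIT, frames=[3,1]
Step 4: ref 1 -> HIT, frames=[3,1]
Step 5: ref 1 -> HIT, frames=[3,1]
Step 6: ref 4 -> FAULT, evict 3, frames=[4,1]
Step 7: ref 1 -> HIT, frames=[4,1]
Step 8: ref 4 -> HIT, frames=[4,1]
Step 9: ref 2 -> FAULT, evict 1, frames=[4,2]
At step 9: evicted page 1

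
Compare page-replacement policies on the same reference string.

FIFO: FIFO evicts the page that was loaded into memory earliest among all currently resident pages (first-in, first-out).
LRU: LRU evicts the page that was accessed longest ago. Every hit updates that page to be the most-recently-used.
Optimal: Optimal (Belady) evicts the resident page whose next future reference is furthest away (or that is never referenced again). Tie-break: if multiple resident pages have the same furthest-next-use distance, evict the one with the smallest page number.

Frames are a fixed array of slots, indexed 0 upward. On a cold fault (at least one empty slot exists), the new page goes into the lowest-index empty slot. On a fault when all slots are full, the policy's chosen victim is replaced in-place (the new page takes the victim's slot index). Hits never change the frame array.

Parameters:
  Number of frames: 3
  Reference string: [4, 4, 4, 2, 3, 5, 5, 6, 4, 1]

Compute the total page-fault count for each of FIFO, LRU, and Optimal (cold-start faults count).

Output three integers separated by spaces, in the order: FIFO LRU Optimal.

Answer: 7 7 6

Derivation:
--- FIFO ---
  step 0: ref 4 -> FAULT, frames=[4,-,-] (faults so far: 1)
  step 1: ref 4 -> HIT, frames=[4,-,-] (faults so far: 1)
  step 2: ref 4 -> HIT, frames=[4,-,-] (faults so far: 1)
  step 3: ref 2 -> FAULT, frames=[4,2,-] (faults so far: 2)
  step 4: ref 3 -> FAULT, frames=[4,2,3] (faults so far: 3)
  step 5: ref 5 -> FAULT, evict 4, frames=[5,2,3] (faults so far: 4)
  step 6: ref 5 -> HIT, frames=[5,2,3] (faults so far: 4)
  step 7: ref 6 -> FAULT, evict 2, frames=[5,6,3] (faults so far: 5)
  step 8: ref 4 -> FAULT, evict 3, frames=[5,6,4] (faults so far: 6)
  step 9: ref 1 -> FAULT, evict 5, frames=[1,6,4] (faults so far: 7)
  FIFO total faults: 7
--- LRU ---
  step 0: ref 4 -> FAULT, frames=[4,-,-] (faults so far: 1)
  step 1: ref 4 -> HIT, frames=[4,-,-] (faults so far: 1)
  step 2: ref 4 -> HIT, frames=[4,-,-] (faults so far: 1)
  step 3: ref 2 -> FAULT, frames=[4,2,-] (faults so far: 2)
  step 4: ref 3 -> FAULT, frames=[4,2,3] (faults so far: 3)
  step 5: ref 5 -> FAULT, evict 4, frames=[5,2,3] (faults so far: 4)
  step 6: ref 5 -> HIT, frames=[5,2,3] (faults so far: 4)
  step 7: ref 6 -> FAULT, evict 2, frames=[5,6,3] (faults so far: 5)
  step 8: ref 4 -> FAULT, evict 3, frames=[5,6,4] (faults so far: 6)
  step 9: ref 1 -> FAULT, evict 5, frames=[1,6,4] (faults so far: 7)
  LRU total faults: 7
--- Optimal ---
  step 0: ref 4 -> FAULT, frames=[4,-,-] (faults so far: 1)
  step 1: ref 4 -> HIT, frames=[4,-,-] (faults so far: 1)
  step 2: ref 4 -> HIT, frames=[4,-,-] (faults so far: 1)
  step 3: ref 2 -> FAULT, frames=[4,2,-] (faults so far: 2)
  step 4: ref 3 -> FAULT, frames=[4,2,3] (faults so far: 3)
  step 5: ref 5 -> FAULT, evict 2, frames=[4,5,3] (faults so far: 4)
  step 6: ref 5 -> HIT, frames=[4,5,3] (faults so far: 4)
  step 7: ref 6 -> FAULT, evict 3, frames=[4,5,6] (faults so far: 5)
  step 8: ref 4 -> HIT, frames=[4,5,6] (faults so far: 5)
  step 9: ref 1 -> FAULT, evict 4, frames=[1,5,6] (faults so far: 6)
  Optimal total faults: 6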